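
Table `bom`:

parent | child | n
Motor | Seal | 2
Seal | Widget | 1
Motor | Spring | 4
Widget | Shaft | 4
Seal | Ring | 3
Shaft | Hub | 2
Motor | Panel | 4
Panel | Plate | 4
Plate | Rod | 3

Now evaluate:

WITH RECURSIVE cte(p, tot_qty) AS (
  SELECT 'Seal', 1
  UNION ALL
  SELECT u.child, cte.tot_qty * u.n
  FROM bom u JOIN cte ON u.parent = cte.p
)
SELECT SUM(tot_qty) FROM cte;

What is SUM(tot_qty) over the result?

17

Base: (Seal, tot_qty=1).
Iteration 1: components of {Seal} -> Ring = 1*3 = 3, Widget = 1*1 = 1.
Iteration 2: components of {Ring,Widget} -> Shaft = 1*4 = 4.
Iteration 3: components of {Shaft} -> Hub = 4*2 = 8.
Iteration 4: no further components; recursion stops.
SUM(tot_qty) = 1 + 1 + 3 + 4 + 8 = 17.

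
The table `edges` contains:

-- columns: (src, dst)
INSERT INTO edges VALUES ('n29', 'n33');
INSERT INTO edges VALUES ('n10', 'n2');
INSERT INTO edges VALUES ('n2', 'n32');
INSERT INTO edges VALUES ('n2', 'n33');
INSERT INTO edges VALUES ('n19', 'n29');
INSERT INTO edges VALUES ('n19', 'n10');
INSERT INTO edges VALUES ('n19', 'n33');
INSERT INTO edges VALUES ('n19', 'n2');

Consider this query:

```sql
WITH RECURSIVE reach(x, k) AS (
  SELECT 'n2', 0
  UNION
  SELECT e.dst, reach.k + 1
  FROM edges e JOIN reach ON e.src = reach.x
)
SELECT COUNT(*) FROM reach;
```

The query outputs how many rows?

Base: (n2, k=0).
Iteration 1: edges from {n2} -> (n32, k=1), (n33, k=1).
Iteration 2: no outgoing edges from {n32,n33}; recursion stops.
Total rows emitted: 3.

3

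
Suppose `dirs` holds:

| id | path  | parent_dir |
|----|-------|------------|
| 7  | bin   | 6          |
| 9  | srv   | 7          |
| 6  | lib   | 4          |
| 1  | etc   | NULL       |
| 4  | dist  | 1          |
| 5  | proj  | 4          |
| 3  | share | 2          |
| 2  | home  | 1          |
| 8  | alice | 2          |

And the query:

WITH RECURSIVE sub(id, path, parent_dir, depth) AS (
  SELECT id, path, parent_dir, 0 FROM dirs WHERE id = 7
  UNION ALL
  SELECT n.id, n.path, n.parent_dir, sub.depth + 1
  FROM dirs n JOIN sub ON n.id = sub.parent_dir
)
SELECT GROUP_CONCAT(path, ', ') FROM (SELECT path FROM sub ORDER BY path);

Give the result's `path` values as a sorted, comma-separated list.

bin, dist, etc, lib

Base: id=7 (bin), parent_dir=6, depth 0.
Iteration 1: join on id=6 -> lib (id 6, parent_dir=4, depth 1).
Iteration 2: join on id=4 -> dist (id 4, parent_dir=1, depth 2).
Iteration 3: join on id=1 -> etc (id 1, parent_dir=NULL, depth 3).
Iteration 4: parent_dir is NULL; no match; recursion stops.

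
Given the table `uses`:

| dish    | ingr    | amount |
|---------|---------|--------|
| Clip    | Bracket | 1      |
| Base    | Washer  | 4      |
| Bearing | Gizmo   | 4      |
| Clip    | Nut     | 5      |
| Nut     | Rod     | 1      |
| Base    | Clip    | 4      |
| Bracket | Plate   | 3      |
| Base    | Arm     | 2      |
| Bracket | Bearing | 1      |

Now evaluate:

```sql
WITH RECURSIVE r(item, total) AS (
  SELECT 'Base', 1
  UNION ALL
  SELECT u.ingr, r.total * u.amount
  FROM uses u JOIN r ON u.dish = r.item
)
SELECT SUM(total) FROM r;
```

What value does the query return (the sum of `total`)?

Base: (Base, total=1).
Iteration 1: components of {Base} -> Arm = 1*2 = 2, Clip = 1*4 = 4, Washer = 1*4 = 4.
Iteration 2: components of {Arm,Clip,Washer} -> Bracket = 4*1 = 4, Nut = 4*5 = 20.
Iteration 3: components of {Bracket,Nut} -> Bearing = 4*1 = 4, Plate = 4*3 = 12, Rod = 20*1 = 20.
Iteration 4: components of {Bearing,Plate,Rod} -> Gizmo = 4*4 = 16.
Iteration 5: no further components; recursion stops.
SUM(total) = 1 + 4 + 4 + 2 + 4 + 20 + 12 + 4 + 20 + 16 = 87.

87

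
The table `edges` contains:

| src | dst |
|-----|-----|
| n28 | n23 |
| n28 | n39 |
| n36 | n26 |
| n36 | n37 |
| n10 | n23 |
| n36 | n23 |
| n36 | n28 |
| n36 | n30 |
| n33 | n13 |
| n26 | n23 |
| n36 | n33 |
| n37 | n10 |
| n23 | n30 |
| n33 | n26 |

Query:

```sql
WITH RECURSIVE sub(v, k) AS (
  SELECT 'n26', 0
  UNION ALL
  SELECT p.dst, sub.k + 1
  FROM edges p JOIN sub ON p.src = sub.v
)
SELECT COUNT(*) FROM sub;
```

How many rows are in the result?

3

Base: (n26, k=0).
Iteration 1: edges from {n26} -> (n23, k=1).
Iteration 2: edges from {n23} -> (n30, k=2).
Iteration 3: no outgoing edges from {n30}; recursion stops.
Total rows emitted: 3.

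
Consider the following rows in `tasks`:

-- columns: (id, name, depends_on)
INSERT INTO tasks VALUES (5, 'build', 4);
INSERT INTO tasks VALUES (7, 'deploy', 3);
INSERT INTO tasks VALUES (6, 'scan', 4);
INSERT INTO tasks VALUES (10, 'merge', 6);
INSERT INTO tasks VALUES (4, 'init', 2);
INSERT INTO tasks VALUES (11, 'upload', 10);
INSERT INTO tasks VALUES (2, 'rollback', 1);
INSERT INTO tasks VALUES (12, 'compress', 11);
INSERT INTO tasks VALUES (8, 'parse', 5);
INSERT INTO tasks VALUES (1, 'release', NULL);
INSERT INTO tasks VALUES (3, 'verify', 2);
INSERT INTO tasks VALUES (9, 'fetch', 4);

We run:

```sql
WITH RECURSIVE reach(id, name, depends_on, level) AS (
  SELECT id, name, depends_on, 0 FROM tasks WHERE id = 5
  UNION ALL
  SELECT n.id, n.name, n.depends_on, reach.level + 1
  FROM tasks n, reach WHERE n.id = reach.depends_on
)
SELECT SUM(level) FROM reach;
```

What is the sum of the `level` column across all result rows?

6

Base: id=5 (build), depends_on=4, level 0.
Iteration 1: join on id=4 -> init (id 4, depends_on=2, level 1).
Iteration 2: join on id=2 -> rollback (id 2, depends_on=1, level 2).
Iteration 3: join on id=1 -> release (id 1, depends_on=NULL, level 3).
Iteration 4: depends_on is NULL; no match; recursion stops.
SUM(level) = 0 + 1 + 2 + 3 = 6.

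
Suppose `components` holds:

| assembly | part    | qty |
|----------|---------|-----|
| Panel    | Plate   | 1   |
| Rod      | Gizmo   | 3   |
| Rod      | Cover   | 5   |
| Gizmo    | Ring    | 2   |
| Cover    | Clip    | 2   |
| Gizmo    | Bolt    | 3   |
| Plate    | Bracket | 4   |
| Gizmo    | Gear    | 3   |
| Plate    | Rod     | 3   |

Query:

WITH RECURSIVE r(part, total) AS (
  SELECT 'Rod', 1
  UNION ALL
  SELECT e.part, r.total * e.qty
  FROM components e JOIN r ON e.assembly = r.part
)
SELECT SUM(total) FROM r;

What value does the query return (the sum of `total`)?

43

Base: (Rod, total=1).
Iteration 1: components of {Rod} -> Cover = 1*5 = 5, Gizmo = 1*3 = 3.
Iteration 2: components of {Cover,Gizmo} -> Bolt = 3*3 = 9, Clip = 5*2 = 10, Gear = 3*3 = 9, Ring = 3*2 = 6.
Iteration 3: no further components; recursion stops.
SUM(total) = 1 + 5 + 3 + 10 + 9 + 6 + 9 = 43.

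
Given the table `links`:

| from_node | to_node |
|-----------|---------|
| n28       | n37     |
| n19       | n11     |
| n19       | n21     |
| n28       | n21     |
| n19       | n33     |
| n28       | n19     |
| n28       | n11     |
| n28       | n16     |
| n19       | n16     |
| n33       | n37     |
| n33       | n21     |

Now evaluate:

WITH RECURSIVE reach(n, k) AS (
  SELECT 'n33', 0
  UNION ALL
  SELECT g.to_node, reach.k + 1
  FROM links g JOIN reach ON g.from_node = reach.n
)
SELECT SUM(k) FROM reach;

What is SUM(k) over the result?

Base: (n33, k=0).
Iteration 1: edges from {n33} -> (n21, k=1), (n37, k=1).
Iteration 2: no outgoing edges from {n21,n37}; recursion stops.
SUM(k) = 0 + 1 + 1 = 2.

2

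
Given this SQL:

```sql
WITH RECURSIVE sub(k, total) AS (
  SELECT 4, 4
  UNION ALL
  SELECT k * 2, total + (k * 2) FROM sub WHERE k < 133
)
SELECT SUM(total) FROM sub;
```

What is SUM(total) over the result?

988

Base: k=4, total=4.
Iteration 1: 4 < 133 holds -> k = 4 * 2 = 8, total = 4 + 8 = 12.
Iteration 2: 8 < 133 holds -> k = 8 * 2 = 16, total = 12 + 16 = 28.
Iteration 3: 16 < 133 holds -> k = 16 * 2 = 32, total = 28 + 32 = 60.
Iteration 4: 32 < 133 holds -> k = 32 * 2 = 64, total = 60 + 64 = 124.
Iteration 5: 64 < 133 holds -> k = 64 * 2 = 128, total = 124 + 128 = 252.
Iteration 6: 128 < 133 holds -> k = 128 * 2 = 256, total = 252 + 256 = 508.
Iteration 7: 256 < 133 fails; recursion stops.
SUM(total) = 4 + 12 + 28 + 60 + 124 + 252 + 508 = 988.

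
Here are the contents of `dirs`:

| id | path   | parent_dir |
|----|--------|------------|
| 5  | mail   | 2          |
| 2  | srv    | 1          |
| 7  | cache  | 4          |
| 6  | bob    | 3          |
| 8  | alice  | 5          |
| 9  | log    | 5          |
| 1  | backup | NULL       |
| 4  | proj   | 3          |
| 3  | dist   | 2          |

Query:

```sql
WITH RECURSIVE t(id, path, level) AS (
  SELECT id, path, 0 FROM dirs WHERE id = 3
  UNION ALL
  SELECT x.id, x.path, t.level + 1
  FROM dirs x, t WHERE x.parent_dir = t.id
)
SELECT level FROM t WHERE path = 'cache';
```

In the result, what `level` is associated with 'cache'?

Base: id=3 (dist) at level 0.
Iteration 1: rows with parent_dir in {3} -> proj (id 4, level 1), bob (id 6, level 1).
Iteration 2: rows with parent_dir in {4,6} -> cache (id 7, level 2).
Iteration 3: no rows with parent_dir in {7}; recursion stops.

2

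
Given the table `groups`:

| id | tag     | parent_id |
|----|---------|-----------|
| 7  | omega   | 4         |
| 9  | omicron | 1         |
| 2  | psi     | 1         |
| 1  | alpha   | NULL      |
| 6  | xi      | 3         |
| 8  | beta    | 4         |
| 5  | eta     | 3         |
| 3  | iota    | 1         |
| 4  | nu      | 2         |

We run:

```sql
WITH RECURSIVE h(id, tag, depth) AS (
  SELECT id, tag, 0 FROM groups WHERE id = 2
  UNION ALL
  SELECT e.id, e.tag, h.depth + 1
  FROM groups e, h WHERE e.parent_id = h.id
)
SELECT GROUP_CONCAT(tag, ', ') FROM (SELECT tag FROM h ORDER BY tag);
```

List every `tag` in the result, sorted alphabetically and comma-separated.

Base: id=2 (psi) at depth 0.
Iteration 1: rows with parent_id in {2} -> nu (id 4, depth 1).
Iteration 2: rows with parent_id in {4} -> omega (id 7, depth 2), beta (id 8, depth 2).
Iteration 3: no rows with parent_id in {7,8}; recursion stops.

beta, nu, omega, psi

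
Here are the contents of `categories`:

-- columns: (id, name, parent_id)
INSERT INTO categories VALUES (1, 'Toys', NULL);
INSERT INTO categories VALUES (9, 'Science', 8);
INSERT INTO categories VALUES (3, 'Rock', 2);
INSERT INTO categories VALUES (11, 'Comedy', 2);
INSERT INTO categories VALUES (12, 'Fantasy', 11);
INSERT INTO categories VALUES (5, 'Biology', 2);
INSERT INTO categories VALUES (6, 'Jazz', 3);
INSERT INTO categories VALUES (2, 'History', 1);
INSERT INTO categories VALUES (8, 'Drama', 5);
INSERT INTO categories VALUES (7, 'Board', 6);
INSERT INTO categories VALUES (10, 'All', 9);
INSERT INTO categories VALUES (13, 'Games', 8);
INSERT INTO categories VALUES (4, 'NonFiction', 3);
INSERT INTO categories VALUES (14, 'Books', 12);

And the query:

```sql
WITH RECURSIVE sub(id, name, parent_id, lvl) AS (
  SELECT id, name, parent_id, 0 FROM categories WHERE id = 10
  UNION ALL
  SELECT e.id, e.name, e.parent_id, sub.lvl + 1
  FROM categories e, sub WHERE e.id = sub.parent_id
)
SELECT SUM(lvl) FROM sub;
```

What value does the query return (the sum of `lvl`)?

Base: id=10 (All), parent_id=9, lvl 0.
Iteration 1: join on id=9 -> Science (id 9, parent_id=8, lvl 1).
Iteration 2: join on id=8 -> Drama (id 8, parent_id=5, lvl 2).
Iteration 3: join on id=5 -> Biology (id 5, parent_id=2, lvl 3).
Iteration 4: join on id=2 -> History (id 2, parent_id=1, lvl 4).
Iteration 5: join on id=1 -> Toys (id 1, parent_id=NULL, lvl 5).
Iteration 6: parent_id is NULL; no match; recursion stops.
SUM(lvl) = 0 + 1 + 2 + 3 + 4 + 5 = 15.

15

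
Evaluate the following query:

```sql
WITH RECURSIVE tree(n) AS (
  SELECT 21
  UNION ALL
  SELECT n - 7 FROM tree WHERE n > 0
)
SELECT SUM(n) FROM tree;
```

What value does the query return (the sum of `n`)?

Base: n=21.
Iteration 1: 21 > 0 holds -> n = 21 - 7 = 14.
Iteration 2: 14 > 0 holds -> n = 14 - 7 = 7.
Iteration 3: 7 > 0 holds -> n = 7 - 7 = 0.
Iteration 4: 0 > 0 fails; recursion stops.
SUM(n) = 21 + 14 + 7 + 0 = 42.

42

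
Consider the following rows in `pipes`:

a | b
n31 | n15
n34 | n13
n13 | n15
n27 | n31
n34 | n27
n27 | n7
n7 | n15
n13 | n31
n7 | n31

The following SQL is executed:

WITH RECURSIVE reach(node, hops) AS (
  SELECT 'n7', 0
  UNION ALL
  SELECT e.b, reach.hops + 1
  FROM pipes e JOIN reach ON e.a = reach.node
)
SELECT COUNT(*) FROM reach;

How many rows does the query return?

Base: (n7, hops=0).
Iteration 1: edges from {n7} -> (n15, hops=1), (n31, hops=1).
Iteration 2: edges from {n15,n31} -> (n15, hops=2).
Iteration 3: no outgoing edges from {n15}; recursion stops.
Total rows emitted: 4.

4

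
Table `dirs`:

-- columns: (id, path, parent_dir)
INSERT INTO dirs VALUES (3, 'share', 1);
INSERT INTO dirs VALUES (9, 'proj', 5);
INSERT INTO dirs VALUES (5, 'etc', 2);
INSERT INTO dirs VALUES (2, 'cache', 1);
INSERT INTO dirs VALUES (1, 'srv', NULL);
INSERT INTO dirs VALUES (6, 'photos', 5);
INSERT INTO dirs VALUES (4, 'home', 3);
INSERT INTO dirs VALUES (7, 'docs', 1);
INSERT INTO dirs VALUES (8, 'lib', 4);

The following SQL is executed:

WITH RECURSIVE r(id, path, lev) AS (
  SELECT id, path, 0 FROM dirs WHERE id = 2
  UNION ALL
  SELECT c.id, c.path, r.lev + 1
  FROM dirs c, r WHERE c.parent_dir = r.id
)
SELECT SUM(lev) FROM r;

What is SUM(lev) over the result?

Base: id=2 (cache) at lev 0.
Iteration 1: rows with parent_dir in {2} -> etc (id 5, lev 1).
Iteration 2: rows with parent_dir in {5} -> photos (id 6, lev 2), proj (id 9, lev 2).
Iteration 3: no rows with parent_dir in {6,9}; recursion stops.
SUM(lev) = 0 + 1 + 2 + 2 = 5.

5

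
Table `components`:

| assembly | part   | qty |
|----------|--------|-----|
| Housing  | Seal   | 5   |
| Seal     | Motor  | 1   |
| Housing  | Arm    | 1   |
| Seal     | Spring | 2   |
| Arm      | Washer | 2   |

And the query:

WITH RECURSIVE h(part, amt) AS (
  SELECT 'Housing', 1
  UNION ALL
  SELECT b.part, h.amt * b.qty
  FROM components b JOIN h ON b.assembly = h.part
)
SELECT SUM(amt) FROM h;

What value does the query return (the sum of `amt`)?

Base: (Housing, amt=1).
Iteration 1: components of {Housing} -> Arm = 1*1 = 1, Seal = 1*5 = 5.
Iteration 2: components of {Arm,Seal} -> Motor = 5*1 = 5, Spring = 5*2 = 10, Washer = 1*2 = 2.
Iteration 3: no further components; recursion stops.
SUM(amt) = 1 + 5 + 1 + 5 + 10 + 2 = 24.

24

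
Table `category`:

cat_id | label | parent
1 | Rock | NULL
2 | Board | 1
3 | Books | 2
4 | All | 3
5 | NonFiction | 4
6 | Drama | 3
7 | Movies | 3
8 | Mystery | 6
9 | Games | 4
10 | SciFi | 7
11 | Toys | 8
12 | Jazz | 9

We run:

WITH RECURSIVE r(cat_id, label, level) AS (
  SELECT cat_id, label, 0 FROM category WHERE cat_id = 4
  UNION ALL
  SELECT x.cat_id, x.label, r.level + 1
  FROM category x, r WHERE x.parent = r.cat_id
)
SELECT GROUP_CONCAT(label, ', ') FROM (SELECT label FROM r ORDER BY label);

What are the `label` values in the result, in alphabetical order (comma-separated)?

All, Games, Jazz, NonFiction

Base: cat_id=4 (All) at level 0.
Iteration 1: rows with parent in {4} -> NonFiction (id 5, level 1), Games (id 9, level 1).
Iteration 2: rows with parent in {5,9} -> Jazz (id 12, level 2).
Iteration 3: no rows with parent in {12}; recursion stops.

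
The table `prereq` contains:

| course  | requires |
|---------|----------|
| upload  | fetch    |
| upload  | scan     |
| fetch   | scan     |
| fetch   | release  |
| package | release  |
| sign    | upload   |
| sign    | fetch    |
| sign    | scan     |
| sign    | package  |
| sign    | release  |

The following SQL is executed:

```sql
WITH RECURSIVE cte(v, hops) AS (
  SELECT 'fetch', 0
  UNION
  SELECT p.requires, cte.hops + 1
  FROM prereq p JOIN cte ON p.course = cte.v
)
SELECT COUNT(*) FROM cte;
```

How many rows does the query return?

Base: (fetch, hops=0).
Iteration 1: edges from {fetch} -> (release, hops=1), (scan, hops=1).
Iteration 2: no outgoing edges from {release,scan}; recursion stops.
Total rows emitted: 3.

3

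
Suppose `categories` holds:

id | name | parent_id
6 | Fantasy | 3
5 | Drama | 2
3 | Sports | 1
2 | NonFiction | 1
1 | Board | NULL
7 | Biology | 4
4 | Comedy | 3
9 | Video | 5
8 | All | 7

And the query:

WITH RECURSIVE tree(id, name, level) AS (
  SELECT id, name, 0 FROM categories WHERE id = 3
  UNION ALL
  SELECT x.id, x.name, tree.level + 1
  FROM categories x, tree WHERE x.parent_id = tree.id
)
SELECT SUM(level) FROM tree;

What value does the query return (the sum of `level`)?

Base: id=3 (Sports) at level 0.
Iteration 1: rows with parent_id in {3} -> Comedy (id 4, level 1), Fantasy (id 6, level 1).
Iteration 2: rows with parent_id in {4,6} -> Biology (id 7, level 2).
Iteration 3: rows with parent_id in {7} -> All (id 8, level 3).
Iteration 4: no rows with parent_id in {8}; recursion stops.
SUM(level) = 0 + 1 + 1 + 2 + 3 = 7.

7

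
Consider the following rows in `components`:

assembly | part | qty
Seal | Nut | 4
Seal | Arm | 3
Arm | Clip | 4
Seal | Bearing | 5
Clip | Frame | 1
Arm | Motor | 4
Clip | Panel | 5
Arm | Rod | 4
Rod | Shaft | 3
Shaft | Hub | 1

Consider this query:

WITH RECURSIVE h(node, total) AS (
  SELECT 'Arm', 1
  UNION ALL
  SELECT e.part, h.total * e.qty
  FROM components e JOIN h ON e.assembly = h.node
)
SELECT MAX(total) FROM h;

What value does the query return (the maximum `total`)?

20

Base: (Arm, total=1).
Iteration 1: components of {Arm} -> Clip = 1*4 = 4, Motor = 1*4 = 4, Rod = 1*4 = 4.
Iteration 2: components of {Clip,Motor,Rod} -> Frame = 4*1 = 4, Panel = 4*5 = 20, Shaft = 4*3 = 12.
Iteration 3: components of {Frame,Panel,Shaft} -> Hub = 12*1 = 12.
Iteration 4: no further components; recursion stops.
total values: 1, 4, 4, 4, 4, 20, 12, 12; the maximum is 20.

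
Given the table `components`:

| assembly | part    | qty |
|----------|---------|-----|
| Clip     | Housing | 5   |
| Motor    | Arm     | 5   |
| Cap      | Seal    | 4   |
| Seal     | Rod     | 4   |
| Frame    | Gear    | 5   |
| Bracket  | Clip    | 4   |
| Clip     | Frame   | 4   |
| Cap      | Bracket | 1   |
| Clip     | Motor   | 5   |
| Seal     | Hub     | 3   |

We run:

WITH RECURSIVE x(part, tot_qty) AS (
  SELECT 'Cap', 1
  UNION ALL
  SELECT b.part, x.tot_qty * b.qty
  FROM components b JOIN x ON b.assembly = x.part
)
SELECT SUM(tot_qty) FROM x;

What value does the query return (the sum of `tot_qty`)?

274

Base: (Cap, tot_qty=1).
Iteration 1: components of {Cap} -> Bracket = 1*1 = 1, Seal = 1*4 = 4.
Iteration 2: components of {Bracket,Seal} -> Clip = 1*4 = 4, Hub = 4*3 = 12, Rod = 4*4 = 16.
Iteration 3: components of {Clip,Hub,Rod} -> Frame = 4*4 = 16, Housing = 4*5 = 20, Motor = 4*5 = 20.
Iteration 4: components of {Frame,Housing,Motor} -> Arm = 20*5 = 100, Gear = 16*5 = 80.
Iteration 5: no further components; recursion stops.
SUM(tot_qty) = 1 + 4 + 1 + 12 + 16 + 4 + 16 + 20 + 20 + 80 + 100 = 274.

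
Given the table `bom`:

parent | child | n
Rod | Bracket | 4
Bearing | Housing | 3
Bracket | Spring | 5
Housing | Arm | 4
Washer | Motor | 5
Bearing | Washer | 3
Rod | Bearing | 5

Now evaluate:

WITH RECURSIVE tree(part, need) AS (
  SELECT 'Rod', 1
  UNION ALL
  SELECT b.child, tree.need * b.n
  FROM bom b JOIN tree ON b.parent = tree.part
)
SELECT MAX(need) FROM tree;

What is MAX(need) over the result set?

75

Base: (Rod, need=1).
Iteration 1: components of {Rod} -> Bearing = 1*5 = 5, Bracket = 1*4 = 4.
Iteration 2: components of {Bearing,Bracket} -> Housing = 5*3 = 15, Spring = 4*5 = 20, Washer = 5*3 = 15.
Iteration 3: components of {Housing,Spring,Washer} -> Arm = 15*4 = 60, Motor = 15*5 = 75.
Iteration 4: no further components; recursion stops.
need values: 1, 5, 4, 15, 15, 20, 60, 75; the maximum is 75.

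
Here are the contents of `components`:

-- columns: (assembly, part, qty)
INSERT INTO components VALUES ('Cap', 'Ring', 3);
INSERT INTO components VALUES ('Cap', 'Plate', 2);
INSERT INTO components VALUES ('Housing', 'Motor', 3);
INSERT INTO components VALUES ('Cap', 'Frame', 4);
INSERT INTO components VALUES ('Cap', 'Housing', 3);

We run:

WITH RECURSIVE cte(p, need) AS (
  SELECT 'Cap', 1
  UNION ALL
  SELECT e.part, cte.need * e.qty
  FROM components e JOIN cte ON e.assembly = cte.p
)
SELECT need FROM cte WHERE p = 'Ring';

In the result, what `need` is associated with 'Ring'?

Base: (Cap, need=1).
Iteration 1: components of {Cap} -> Frame = 1*4 = 4, Housing = 1*3 = 3, Plate = 1*2 = 2, Ring = 1*3 = 3.
Iteration 2: components of {Frame,Housing,Plate,Ring} -> Motor = 3*3 = 9.
Iteration 3: no further components; recursion stops.

3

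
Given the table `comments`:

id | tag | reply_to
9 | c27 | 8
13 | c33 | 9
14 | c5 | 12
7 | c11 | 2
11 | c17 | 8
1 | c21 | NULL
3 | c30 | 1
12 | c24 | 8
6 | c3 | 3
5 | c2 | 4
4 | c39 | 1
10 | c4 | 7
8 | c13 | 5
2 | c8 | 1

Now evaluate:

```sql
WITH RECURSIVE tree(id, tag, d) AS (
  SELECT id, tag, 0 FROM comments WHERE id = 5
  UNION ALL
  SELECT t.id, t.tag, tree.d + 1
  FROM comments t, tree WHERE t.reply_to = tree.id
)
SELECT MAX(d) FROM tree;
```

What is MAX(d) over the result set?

Base: id=5 (c2) at d 0.
Iteration 1: rows with reply_to in {5} -> c13 (id 8, d 1).
Iteration 2: rows with reply_to in {8} -> c27 (id 9, d 2), c17 (id 11, d 2), c24 (id 12, d 2).
Iteration 3: rows with reply_to in {9,11,12} -> c33 (id 13, d 3), c5 (id 14, d 3).
Iteration 4: no rows with reply_to in {13,14}; recursion stops.
d values: 0, 1, 2, 2, 2, 3, 3; the maximum is 3.

3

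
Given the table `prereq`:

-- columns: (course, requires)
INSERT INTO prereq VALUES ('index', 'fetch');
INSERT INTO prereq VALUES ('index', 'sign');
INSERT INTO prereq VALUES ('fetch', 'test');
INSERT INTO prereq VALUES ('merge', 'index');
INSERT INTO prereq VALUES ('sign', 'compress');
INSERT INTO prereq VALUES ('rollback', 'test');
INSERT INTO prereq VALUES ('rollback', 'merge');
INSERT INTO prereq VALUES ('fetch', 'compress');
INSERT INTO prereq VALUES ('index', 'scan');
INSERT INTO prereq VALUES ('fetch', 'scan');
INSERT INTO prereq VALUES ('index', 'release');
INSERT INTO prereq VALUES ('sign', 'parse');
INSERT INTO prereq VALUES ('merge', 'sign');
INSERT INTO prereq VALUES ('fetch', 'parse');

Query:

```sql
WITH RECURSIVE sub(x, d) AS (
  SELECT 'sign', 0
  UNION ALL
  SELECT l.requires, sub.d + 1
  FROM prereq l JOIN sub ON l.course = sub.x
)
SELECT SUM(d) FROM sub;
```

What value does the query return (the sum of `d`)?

2

Base: (sign, d=0).
Iteration 1: edges from {sign} -> (compress, d=1), (parse, d=1).
Iteration 2: no outgoing edges from {compress,parse}; recursion stops.
SUM(d) = 0 + 1 + 1 = 2.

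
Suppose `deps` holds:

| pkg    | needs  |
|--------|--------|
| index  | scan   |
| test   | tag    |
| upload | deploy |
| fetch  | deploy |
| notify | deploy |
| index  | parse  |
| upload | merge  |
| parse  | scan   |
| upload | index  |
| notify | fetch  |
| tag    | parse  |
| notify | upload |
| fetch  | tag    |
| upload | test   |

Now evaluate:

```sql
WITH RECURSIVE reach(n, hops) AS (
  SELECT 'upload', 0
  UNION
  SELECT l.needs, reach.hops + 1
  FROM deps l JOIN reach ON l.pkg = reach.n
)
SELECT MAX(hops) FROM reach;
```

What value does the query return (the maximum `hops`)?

Base: (upload, hops=0).
Iteration 1: edges from {upload} -> (deploy, hops=1), (index, hops=1), (merge, hops=1), (test, hops=1).
Iteration 2: edges from {deploy,index,merge,test} -> (parse, hops=2), (scan, hops=2), (tag, hops=2).
Iteration 3: edges from {parse,scan,tag} -> (parse, hops=3), (scan, hops=3).
Iteration 4: edges from {parse,scan} -> (scan, hops=4).
Iteration 5: no outgoing edges from {scan}; recursion stops.
hops values: 0, 1, 1, 1, 1, 2, 2, 2, 3, 3, 4; the maximum is 4.

4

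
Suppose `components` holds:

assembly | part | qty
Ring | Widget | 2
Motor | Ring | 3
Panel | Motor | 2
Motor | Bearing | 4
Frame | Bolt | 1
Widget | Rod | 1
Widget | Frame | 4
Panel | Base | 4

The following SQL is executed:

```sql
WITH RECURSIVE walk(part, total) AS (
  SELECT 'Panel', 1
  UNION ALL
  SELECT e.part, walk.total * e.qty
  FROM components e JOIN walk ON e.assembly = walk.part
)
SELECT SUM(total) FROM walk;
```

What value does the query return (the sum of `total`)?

Base: (Panel, total=1).
Iteration 1: components of {Panel} -> Base = 1*4 = 4, Motor = 1*2 = 2.
Iteration 2: components of {Base,Motor} -> Bearing = 2*4 = 8, Ring = 2*3 = 6.
Iteration 3: components of {Bearing,Ring} -> Widget = 6*2 = 12.
Iteration 4: components of {Widget} -> Frame = 12*4 = 48, Rod = 12*1 = 12.
Iteration 5: components of {Frame,Rod} -> Bolt = 48*1 = 48.
Iteration 6: no further components; recursion stops.
SUM(total) = 1 + 2 + 4 + 8 + 6 + 12 + 12 + 48 + 48 = 141.

141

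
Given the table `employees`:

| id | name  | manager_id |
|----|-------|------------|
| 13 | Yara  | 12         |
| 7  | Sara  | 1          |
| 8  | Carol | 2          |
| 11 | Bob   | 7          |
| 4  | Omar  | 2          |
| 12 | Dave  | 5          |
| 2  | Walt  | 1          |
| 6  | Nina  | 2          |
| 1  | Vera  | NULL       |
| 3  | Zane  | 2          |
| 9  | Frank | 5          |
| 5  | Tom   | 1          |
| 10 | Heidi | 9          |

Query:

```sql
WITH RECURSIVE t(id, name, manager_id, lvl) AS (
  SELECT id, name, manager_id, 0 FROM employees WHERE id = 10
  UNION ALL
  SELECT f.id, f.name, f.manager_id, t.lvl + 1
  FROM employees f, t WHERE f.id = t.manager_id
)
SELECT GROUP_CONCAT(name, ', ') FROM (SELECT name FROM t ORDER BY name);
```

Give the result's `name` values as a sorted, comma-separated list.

Base: id=10 (Heidi), manager_id=9, lvl 0.
Iteration 1: join on id=9 -> Frank (id 9, manager_id=5, lvl 1).
Iteration 2: join on id=5 -> Tom (id 5, manager_id=1, lvl 2).
Iteration 3: join on id=1 -> Vera (id 1, manager_id=NULL, lvl 3).
Iteration 4: manager_id is NULL; no match; recursion stops.

Frank, Heidi, Tom, Vera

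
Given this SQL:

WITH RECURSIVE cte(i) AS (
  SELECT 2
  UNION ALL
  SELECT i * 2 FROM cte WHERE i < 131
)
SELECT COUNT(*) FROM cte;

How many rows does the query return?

Base: i=2.
Iteration 1: 2 < 131 holds -> i = 2 * 2 = 4.
Iteration 2: 4 < 131 holds -> i = 4 * 2 = 8.
Iteration 3: 8 < 131 holds -> i = 8 * 2 = 16.
Iteration 4: 16 < 131 holds -> i = 16 * 2 = 32.
Iteration 5: 32 < 131 holds -> i = 32 * 2 = 64.
Iteration 6: 64 < 131 holds -> i = 64 * 2 = 128.
Iteration 7: 128 < 131 holds -> i = 128 * 2 = 256.
Iteration 8: 256 < 131 fails; recursion stops.
Total rows emitted: 8.

8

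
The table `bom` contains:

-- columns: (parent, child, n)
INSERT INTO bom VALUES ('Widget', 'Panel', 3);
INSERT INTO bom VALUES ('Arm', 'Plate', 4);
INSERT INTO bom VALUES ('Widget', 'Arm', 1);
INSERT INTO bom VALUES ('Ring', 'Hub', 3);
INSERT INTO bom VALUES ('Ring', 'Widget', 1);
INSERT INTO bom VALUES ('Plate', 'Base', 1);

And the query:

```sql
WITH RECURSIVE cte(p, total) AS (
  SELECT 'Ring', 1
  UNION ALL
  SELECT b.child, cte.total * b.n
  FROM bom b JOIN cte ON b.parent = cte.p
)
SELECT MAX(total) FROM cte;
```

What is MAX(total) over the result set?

Base: (Ring, total=1).
Iteration 1: components of {Ring} -> Hub = 1*3 = 3, Widget = 1*1 = 1.
Iteration 2: components of {Hub,Widget} -> Arm = 1*1 = 1, Panel = 1*3 = 3.
Iteration 3: components of {Arm,Panel} -> Plate = 1*4 = 4.
Iteration 4: components of {Plate} -> Base = 4*1 = 4.
Iteration 5: no further components; recursion stops.
total values: 1, 1, 3, 1, 3, 4, 4; the maximum is 4.

4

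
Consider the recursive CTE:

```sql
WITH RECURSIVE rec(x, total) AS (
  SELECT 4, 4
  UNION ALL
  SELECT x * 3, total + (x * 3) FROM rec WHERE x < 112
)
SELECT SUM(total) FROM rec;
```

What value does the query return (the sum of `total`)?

Base: x=4, total=4.
Iteration 1: 4 < 112 holds -> x = 4 * 3 = 12, total = 4 + 12 = 16.
Iteration 2: 12 < 112 holds -> x = 12 * 3 = 36, total = 16 + 36 = 52.
Iteration 3: 36 < 112 holds -> x = 36 * 3 = 108, total = 52 + 108 = 160.
Iteration 4: 108 < 112 holds -> x = 108 * 3 = 324, total = 160 + 324 = 484.
Iteration 5: 324 < 112 fails; recursion stops.
SUM(total) = 4 + 16 + 52 + 160 + 484 = 716.

716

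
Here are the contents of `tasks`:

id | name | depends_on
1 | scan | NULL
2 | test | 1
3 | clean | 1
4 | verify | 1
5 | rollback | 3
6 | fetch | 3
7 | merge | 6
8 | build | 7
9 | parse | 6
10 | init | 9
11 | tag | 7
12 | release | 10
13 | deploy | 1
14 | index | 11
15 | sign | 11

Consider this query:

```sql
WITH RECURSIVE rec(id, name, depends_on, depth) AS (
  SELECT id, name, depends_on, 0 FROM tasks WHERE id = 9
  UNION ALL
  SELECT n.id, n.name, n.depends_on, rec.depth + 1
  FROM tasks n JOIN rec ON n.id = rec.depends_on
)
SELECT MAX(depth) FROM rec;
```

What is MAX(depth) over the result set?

Base: id=9 (parse), depends_on=6, depth 0.
Iteration 1: join on id=6 -> fetch (id 6, depends_on=3, depth 1).
Iteration 2: join on id=3 -> clean (id 3, depends_on=1, depth 2).
Iteration 3: join on id=1 -> scan (id 1, depends_on=NULL, depth 3).
Iteration 4: depends_on is NULL; no match; recursion stops.
depth values: 0, 1, 2, 3; the maximum is 3.

3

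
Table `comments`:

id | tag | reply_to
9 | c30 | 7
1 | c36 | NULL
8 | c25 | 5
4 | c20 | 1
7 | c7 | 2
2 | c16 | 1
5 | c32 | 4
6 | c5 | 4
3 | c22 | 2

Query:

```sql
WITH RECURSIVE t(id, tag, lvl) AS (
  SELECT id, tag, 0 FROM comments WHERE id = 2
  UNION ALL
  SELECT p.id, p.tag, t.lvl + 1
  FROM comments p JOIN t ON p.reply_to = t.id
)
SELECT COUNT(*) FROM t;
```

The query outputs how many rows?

4

Base: id=2 (c16) at lvl 0.
Iteration 1: rows with reply_to in {2} -> c22 (id 3, lvl 1), c7 (id 7, lvl 1).
Iteration 2: rows with reply_to in {3,7} -> c30 (id 9, lvl 2).
Iteration 3: no rows with reply_to in {9}; recursion stops.
Total rows emitted: 4.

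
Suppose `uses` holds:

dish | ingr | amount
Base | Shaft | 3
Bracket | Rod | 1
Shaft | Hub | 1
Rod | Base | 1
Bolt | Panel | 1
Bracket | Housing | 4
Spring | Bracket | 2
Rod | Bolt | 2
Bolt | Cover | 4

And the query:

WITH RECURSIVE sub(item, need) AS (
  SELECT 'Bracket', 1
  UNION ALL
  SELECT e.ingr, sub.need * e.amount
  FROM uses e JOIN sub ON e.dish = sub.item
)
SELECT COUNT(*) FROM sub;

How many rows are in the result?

9

Base: (Bracket, need=1).
Iteration 1: components of {Bracket} -> Housing = 1*4 = 4, Rod = 1*1 = 1.
Iteration 2: components of {Housing,Rod} -> Base = 1*1 = 1, Bolt = 1*2 = 2.
Iteration 3: components of {Base,Bolt} -> Cover = 2*4 = 8, Panel = 2*1 = 2, Shaft = 1*3 = 3.
Iteration 4: components of {Cover,Panel,Shaft} -> Hub = 3*1 = 3.
Iteration 5: no further components; recursion stops.
Total rows emitted: 9.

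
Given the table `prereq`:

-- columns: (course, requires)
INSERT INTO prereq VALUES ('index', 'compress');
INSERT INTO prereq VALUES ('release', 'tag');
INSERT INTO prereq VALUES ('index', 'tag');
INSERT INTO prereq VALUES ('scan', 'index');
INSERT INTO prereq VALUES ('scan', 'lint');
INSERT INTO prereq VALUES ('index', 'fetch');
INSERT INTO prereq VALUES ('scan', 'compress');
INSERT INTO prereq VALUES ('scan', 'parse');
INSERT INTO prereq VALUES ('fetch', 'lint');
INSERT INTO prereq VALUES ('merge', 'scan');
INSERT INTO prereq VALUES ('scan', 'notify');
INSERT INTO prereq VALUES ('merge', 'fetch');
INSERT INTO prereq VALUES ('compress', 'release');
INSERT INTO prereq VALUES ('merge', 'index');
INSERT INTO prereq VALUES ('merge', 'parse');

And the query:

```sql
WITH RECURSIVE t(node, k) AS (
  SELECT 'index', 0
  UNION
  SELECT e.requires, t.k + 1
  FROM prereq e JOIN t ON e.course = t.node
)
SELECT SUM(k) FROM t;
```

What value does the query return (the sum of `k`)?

Base: (index, k=0).
Iteration 1: edges from {index} -> (compress, k=1), (fetch, k=1), (tag, k=1).
Iteration 2: edges from {compress,fetch,tag} -> (lint, k=2), (release, k=2).
Iteration 3: edges from {lint,release} -> (tag, k=3).
Iteration 4: no outgoing edges from {tag}; recursion stops.
SUM(k) = 0 + 1 + 1 + 1 + 2 + 2 + 3 = 10.

10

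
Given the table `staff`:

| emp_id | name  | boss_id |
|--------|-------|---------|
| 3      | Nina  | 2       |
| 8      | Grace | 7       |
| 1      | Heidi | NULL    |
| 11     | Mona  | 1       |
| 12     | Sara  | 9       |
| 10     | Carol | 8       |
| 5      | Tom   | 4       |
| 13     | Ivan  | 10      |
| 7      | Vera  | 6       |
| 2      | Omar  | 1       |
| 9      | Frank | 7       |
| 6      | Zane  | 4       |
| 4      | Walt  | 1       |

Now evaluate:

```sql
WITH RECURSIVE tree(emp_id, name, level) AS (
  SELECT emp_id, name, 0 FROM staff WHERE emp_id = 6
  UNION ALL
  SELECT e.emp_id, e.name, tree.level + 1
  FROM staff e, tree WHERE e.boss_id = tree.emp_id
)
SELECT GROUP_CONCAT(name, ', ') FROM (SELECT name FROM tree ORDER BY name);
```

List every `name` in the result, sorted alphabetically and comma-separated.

Base: emp_id=6 (Zane) at level 0.
Iteration 1: rows with boss_id in {6} -> Vera (id 7, level 1).
Iteration 2: rows with boss_id in {7} -> Grace (id 8, level 2), Frank (id 9, level 2).
Iteration 3: rows with boss_id in {8,9} -> Carol (id 10, level 3), Sara (id 12, level 3).
Iteration 4: rows with boss_id in {10,12} -> Ivan (id 13, level 4).
Iteration 5: no rows with boss_id in {13}; recursion stops.

Carol, Frank, Grace, Ivan, Sara, Vera, Zane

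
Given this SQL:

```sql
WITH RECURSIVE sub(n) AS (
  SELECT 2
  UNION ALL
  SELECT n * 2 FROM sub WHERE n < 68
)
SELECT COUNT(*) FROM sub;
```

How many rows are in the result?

Base: n=2.
Iteration 1: 2 < 68 holds -> n = 2 * 2 = 4.
Iteration 2: 4 < 68 holds -> n = 4 * 2 = 8.
Iteration 3: 8 < 68 holds -> n = 8 * 2 = 16.
Iteration 4: 16 < 68 holds -> n = 16 * 2 = 32.
Iteration 5: 32 < 68 holds -> n = 32 * 2 = 64.
Iteration 6: 64 < 68 holds -> n = 64 * 2 = 128.
Iteration 7: 128 < 68 fails; recursion stops.
Total rows emitted: 7.

7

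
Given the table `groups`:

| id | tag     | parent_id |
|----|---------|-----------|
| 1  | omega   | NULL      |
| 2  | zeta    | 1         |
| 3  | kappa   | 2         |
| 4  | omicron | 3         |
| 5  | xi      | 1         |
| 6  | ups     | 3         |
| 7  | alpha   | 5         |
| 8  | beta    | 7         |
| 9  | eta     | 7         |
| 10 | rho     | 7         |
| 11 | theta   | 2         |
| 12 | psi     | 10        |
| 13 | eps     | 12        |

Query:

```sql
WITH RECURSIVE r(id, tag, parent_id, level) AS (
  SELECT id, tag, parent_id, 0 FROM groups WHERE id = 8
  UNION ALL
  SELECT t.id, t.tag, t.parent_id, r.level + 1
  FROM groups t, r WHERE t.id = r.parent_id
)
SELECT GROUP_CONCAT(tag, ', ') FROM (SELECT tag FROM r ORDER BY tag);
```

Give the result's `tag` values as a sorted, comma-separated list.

alpha, beta, omega, xi

Base: id=8 (beta), parent_id=7, level 0.
Iteration 1: join on id=7 -> alpha (id 7, parent_id=5, level 1).
Iteration 2: join on id=5 -> xi (id 5, parent_id=1, level 2).
Iteration 3: join on id=1 -> omega (id 1, parent_id=NULL, level 3).
Iteration 4: parent_id is NULL; no match; recursion stops.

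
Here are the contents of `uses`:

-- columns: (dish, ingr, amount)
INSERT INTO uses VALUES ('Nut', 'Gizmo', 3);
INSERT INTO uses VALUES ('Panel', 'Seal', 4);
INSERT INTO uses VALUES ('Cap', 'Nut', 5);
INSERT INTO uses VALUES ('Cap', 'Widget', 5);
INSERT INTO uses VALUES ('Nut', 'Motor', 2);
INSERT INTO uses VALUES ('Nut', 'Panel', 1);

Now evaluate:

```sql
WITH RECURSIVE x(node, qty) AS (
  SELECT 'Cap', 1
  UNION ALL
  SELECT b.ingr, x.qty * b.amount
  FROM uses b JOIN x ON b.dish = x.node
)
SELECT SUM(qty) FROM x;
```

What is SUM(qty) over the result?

61

Base: (Cap, qty=1).
Iteration 1: components of {Cap} -> Nut = 1*5 = 5, Widget = 1*5 = 5.
Iteration 2: components of {Nut,Widget} -> Gizmo = 5*3 = 15, Motor = 5*2 = 10, Panel = 5*1 = 5.
Iteration 3: components of {Gizmo,Motor,Panel} -> Seal = 5*4 = 20.
Iteration 4: no further components; recursion stops.
SUM(qty) = 1 + 5 + 5 + 5 + 15 + 10 + 20 = 61.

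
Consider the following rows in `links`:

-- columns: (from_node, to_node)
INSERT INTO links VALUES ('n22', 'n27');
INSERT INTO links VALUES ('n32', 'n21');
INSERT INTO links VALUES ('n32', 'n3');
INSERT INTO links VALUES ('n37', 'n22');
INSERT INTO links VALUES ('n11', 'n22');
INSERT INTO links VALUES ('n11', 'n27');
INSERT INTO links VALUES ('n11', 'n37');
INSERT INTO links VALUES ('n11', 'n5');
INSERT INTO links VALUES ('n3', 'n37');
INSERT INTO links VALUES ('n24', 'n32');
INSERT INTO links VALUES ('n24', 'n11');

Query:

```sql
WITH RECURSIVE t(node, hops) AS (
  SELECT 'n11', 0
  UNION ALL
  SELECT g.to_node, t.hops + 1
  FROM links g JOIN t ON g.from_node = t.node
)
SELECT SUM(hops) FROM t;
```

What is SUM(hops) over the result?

11

Base: (n11, hops=0).
Iteration 1: edges from {n11} -> (n22, hops=1), (n27, hops=1), (n37, hops=1), (n5, hops=1).
Iteration 2: edges from {n22,n27,n37,n5} -> (n22, hops=2), (n27, hops=2).
Iteration 3: edges from {n22,n27} -> (n27, hops=3).
Iteration 4: no outgoing edges from {n27}; recursion stops.
SUM(hops) = 0 + 1 + 1 + 1 + 1 + 2 + 2 + 3 = 11.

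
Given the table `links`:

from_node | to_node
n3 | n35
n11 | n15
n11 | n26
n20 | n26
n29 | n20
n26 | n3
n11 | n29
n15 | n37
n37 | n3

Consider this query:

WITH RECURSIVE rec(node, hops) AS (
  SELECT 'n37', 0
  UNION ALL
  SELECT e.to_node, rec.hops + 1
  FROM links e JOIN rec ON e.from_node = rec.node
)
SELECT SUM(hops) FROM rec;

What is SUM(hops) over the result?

3

Base: (n37, hops=0).
Iteration 1: edges from {n37} -> (n3, hops=1).
Iteration 2: edges from {n3} -> (n35, hops=2).
Iteration 3: no outgoing edges from {n35}; recursion stops.
SUM(hops) = 0 + 1 + 2 = 3.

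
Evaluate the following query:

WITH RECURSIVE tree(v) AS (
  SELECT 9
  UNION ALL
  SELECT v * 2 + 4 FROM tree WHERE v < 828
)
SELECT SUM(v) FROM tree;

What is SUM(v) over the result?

1623

Base: v=9.
Iteration 1: 9 < 828 holds -> v = 9 * 2 + 4 = 22.
Iteration 2: 22 < 828 holds -> v = 22 * 2 + 4 = 48.
Iteration 3: 48 < 828 holds -> v = 48 * 2 + 4 = 100.
Iteration 4: 100 < 828 holds -> v = 100 * 2 + 4 = 204.
Iteration 5: 204 < 828 holds -> v = 204 * 2 + 4 = 412.
Iteration 6: 412 < 828 holds -> v = 412 * 2 + 4 = 828.
Iteration 7: 828 < 828 fails; recursion stops.
SUM(v) = 9 + 22 + 48 + 100 + 204 + 412 + 828 = 1623.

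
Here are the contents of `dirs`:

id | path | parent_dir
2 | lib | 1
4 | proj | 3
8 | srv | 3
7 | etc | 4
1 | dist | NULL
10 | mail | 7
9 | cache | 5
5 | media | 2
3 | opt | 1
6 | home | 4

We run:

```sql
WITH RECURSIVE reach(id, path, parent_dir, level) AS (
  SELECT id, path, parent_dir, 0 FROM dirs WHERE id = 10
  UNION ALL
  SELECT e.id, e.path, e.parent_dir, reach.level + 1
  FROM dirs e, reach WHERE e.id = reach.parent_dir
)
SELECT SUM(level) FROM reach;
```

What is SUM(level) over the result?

Base: id=10 (mail), parent_dir=7, level 0.
Iteration 1: join on id=7 -> etc (id 7, parent_dir=4, level 1).
Iteration 2: join on id=4 -> proj (id 4, parent_dir=3, level 2).
Iteration 3: join on id=3 -> opt (id 3, parent_dir=1, level 3).
Iteration 4: join on id=1 -> dist (id 1, parent_dir=NULL, level 4).
Iteration 5: parent_dir is NULL; no match; recursion stops.
SUM(level) = 0 + 1 + 2 + 3 + 4 = 10.

10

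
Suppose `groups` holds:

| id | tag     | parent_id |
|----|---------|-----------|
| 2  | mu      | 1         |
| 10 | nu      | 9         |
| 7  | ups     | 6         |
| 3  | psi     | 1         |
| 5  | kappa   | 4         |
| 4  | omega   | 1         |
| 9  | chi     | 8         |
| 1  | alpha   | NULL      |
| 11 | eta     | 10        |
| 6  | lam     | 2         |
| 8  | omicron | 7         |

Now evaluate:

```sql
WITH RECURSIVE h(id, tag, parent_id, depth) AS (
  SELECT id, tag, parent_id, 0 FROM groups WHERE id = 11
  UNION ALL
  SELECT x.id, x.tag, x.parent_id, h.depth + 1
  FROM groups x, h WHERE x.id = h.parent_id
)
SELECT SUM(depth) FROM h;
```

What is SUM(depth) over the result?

28

Base: id=11 (eta), parent_id=10, depth 0.
Iteration 1: join on id=10 -> nu (id 10, parent_id=9, depth 1).
Iteration 2: join on id=9 -> chi (id 9, parent_id=8, depth 2).
Iteration 3: join on id=8 -> omicron (id 8, parent_id=7, depth 3).
Iteration 4: join on id=7 -> ups (id 7, parent_id=6, depth 4).
Iteration 5: join on id=6 -> lam (id 6, parent_id=2, depth 5).
Iteration 6: join on id=2 -> mu (id 2, parent_id=1, depth 6).
Iteration 7: join on id=1 -> alpha (id 1, parent_id=NULL, depth 7).
Iteration 8: parent_id is NULL; no match; recursion stops.
SUM(depth) = 0 + 1 + 2 + 3 + 4 + 5 + 6 + 7 = 28.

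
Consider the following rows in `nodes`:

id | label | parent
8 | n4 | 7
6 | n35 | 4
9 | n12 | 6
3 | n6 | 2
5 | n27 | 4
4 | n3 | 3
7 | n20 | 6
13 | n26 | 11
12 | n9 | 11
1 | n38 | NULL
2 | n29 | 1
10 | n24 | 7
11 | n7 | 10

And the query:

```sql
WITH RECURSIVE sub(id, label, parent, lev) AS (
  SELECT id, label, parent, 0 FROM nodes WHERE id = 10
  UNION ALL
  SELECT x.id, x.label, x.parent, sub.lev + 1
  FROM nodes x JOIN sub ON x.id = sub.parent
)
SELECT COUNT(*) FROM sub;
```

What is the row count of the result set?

7

Base: id=10 (n24), parent=7, lev 0.
Iteration 1: join on id=7 -> n20 (id 7, parent=6, lev 1).
Iteration 2: join on id=6 -> n35 (id 6, parent=4, lev 2).
Iteration 3: join on id=4 -> n3 (id 4, parent=3, lev 3).
Iteration 4: join on id=3 -> n6 (id 3, parent=2, lev 4).
Iteration 5: join on id=2 -> n29 (id 2, parent=1, lev 5).
Iteration 6: join on id=1 -> n38 (id 1, parent=NULL, lev 6).
Iteration 7: parent is NULL; no match; recursion stops.
Total rows emitted: 7.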